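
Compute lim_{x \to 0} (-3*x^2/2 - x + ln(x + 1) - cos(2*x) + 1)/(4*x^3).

1/12

Substitution gives 0/0; apply L'Hôpital's rule 3 times.
After differentiating numerator and denominator 3 times the quotient is (-8*sin(2*x) + 2/(x + 1)^3)/(24); at x = 0 this is 1/12.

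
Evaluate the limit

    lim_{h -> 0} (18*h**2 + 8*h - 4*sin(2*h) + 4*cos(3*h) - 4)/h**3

Substitution gives 0/0; apply L'Hôpital's rule 3 times.
After differentiating numerator and denominator 3 times the quotient is (108*sin(3*h) + 32*cos(2*h))/(6); at h = 0 this is 16/3.

16/3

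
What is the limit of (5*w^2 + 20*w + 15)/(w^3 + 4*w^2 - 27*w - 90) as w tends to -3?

5/12

Since w = -3 makes numerator and denominator zero, (w + 3) divides both.
Cancelling it gives (5*w + 5)/(w^2 + w - 30); now plug in w = -3 to get 5/12.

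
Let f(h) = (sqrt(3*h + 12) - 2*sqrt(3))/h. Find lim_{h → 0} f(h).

√(3)/4

A 0/0 form; rationalise with √(12 + 3h) + √12. This collapses the numerator to 3h, leaving 3/(√(12 + 3h) + √12) → 3/(2√12) = √(3)/4.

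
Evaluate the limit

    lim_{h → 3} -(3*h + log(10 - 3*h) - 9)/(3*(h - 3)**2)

Direct substitution gives 0/0.
Apply L'Hôpital: lim (3 - 3/(10 - 3*h))/(18 - 6*h), still 0/0.
After 2 applications of L'Hôpital's rule the quotient is (-9/(10 - 3*h)^2)/(-6); substituting h = 3 gives 3/2.

3/2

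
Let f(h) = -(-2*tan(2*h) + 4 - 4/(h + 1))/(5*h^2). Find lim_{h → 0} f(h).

4/5

Substitution gives 0/0; apply L'Hôpital's rule 2 times.
After differentiating numerator and denominator 2 times the quotient is (-16*tan(2*h)/cos(2*h)^2 - 8/(h + 1)^3)/(-10); at h = 0 this is 4/5.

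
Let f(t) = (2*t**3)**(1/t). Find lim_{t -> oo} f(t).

1

Base → ∞ and exponent → 0: an ∞^0 form.
Take logs: (1/t)·ln(2·t^3) = (ln 2 + 3·ln t)/t → 0.
So the limit is e^0 = 1.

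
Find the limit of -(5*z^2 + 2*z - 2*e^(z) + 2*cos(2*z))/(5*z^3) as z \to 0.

1/15

Substitution gives 0/0; apply L'Hôpital's rule 3 times.
After differentiating numerator and denominator 3 times the quotient is (-2*e^(z) + 16*sin(2*z))/(-30); at z = 0 this is 1/15.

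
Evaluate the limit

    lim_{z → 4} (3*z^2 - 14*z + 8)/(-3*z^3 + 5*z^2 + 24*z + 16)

Direct substitution gives 0/0, so factor. Both numerator and denominator have (z - 4) as a factor.
After cancelling, the expression reduces to (3*z - 2)/(-3*z^2 - 7*z - 4).
Substituting z = 4 gives -1/8.

-1/8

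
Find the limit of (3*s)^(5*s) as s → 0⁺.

1

Base → 0⁺ and exponent → 0⁺: a 0^0 form.
Take logs: 5s·ln(3s). This is 0·(−∞); rewriting as ln(3s)/(1/(5s)) and applying L'Hôpital gives 0.
Hence the limit is e^0 = 1.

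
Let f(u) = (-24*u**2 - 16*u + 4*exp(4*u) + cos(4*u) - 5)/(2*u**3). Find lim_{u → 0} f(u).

Substitution gives 0/0; apply L'Hôpital's rule 3 times.
After differentiating numerator and denominator 3 times the quotient is (256*e^(4*u) + 64*sin(4*u))/(12); at u = 0 this is 64/3.

64/3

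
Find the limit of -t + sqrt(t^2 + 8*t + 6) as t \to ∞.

This has the form ∞ − ∞. Multiply and divide by the conjugate √(t^2 + 8*t + 6) + t.
That gives (8t + 6) / (√(t^2 + 8*t + 6) + t).
Divide numerator and denominator by t: the limit is 8/(2·1) = 4.

4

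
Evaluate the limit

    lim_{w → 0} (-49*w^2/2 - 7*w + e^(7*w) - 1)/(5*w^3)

343/30

Direct substitution gives 0/0.
Apply L'Hôpital: lim (-49*w + 7*e^(7*w) - 7)/(15*w^2), still 0/0.
Apply L'Hôpital: lim (49*e^(7*w) - 49)/(30*w), still 0/0.
After 3 applications of L'Hôpital's rule the quotient is (343*e^(7*w))/(30); substituting w = 0 gives 343/30.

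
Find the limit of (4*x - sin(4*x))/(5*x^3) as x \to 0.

Direct substitution gives 0/0.
Apply L'Hôpital: lim (4 - 4*cos(4*x))/(15*x^2), still 0/0.
Apply L'Hôpital: lim (16*sin(4*x))/(30*x), still 0/0.
After 3 applications of L'Hôpital's rule the quotient is (64*cos(4*x))/(30); substituting x = 0 gives 32/15.

32/15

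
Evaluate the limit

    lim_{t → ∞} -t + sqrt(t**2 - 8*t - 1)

An ∞ − ∞ form. Rationalising with the conjugate, the difference becomes (-8t - 1) / (√(t^2 - 8*t - 1) + t).
For large t the denominator behaves like 2·t, so the quotient tends to -8/2 = -4.

-4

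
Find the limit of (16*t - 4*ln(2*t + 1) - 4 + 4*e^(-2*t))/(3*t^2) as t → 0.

16/3

Substitution gives 0/0; apply L'Hôpital's rule 2 times.
After differentiating numerator and denominator 2 times the quotient is (16*e^(-2*t) + 16/(2*t + 1)^2)/(6); at t = 0 this is 16/3.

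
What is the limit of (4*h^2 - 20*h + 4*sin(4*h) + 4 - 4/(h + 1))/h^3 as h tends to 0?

Substitution gives 0/0 (the numerator vanishes to order 3).
Expand each term to order h^3: the coefficient of h^3 in 4·sin(4h) is -128/3 and in -4·1/(1 + h) is 4.
Lower-order terms cancel with the polynomial part, so the numerator is (-116/3)·h^3 + o(h^3), and the limit is (-116/3)/(1) = -116/3.

-116/3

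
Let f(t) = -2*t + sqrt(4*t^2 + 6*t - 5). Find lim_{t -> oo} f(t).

3/2

An ∞ − ∞ form. Rationalising with the conjugate, the difference becomes (6t - 5) / (√(4*t^2 + 6*t - 5) + 2t).
For large t the denominator behaves like 2·2t, so the quotient tends to 6/4 = 3/2.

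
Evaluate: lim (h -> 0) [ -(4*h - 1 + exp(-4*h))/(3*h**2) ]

-8/3

Direct substitution gives 0/0.
Apply L'Hôpital: lim (4 - 4*e^(-4*h))/(-6*h), still 0/0.
After 2 applications of L'Hôpital's rule the quotient is (16*e^(-4*h))/(-6); substituting h = 0 gives -8/3.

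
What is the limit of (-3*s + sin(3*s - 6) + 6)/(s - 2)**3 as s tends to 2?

Direct substitution gives 0/0.
Apply L'Hôpital: lim (3*cos(3*s - 6) - 3)/(3*(s - 2)^2), still 0/0.
Apply L'Hôpital: lim (-9*sin(3*s - 6))/(6*s - 12), still 0/0.
After 3 applications of L'Hôpital's rule the quotient is (-27*cos(3*s - 6))/(6); substituting s = 2 gives -9/2.

-9/2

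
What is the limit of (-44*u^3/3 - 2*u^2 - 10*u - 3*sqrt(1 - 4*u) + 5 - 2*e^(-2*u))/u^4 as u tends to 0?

86/3

Substitution gives 0/0; apply L'Hôpital's rule 4 times.
After differentiating numerator and denominator 4 times the quotient is (-32*e^(-2*u) + 720/(1 - 4*u)^(7/2))/(24); at u = 0 this is 86/3.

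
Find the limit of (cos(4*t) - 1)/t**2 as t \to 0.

Direct substitution gives 0/0.
Apply L'Hôpital: lim (-4*sin(4*t))/(2*t), still 0/0.
After 2 applications of L'Hôpital's rule the quotient is (-16*cos(4*t))/(2); substituting t = 0 gives -8.

-8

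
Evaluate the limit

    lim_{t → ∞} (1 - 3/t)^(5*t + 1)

e^(-15)

The base → 1 and the exponent → ∞: a 1^∞ form.
Take logarithms: (5t + 1)·ln(1 - 3/t). Since ln(1+u) ~ u for small u, this behaves like (5t)·(-3/t) → -15.
So the limit is e^(-15).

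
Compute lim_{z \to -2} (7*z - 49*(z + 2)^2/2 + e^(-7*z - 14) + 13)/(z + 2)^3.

-343/6

Direct substitution gives 0/0.
Apply L'Hôpital: lim (-49*z - 7*e^(-7*z - 14) - 91)/(3*(z + 2)^2), still 0/0.
Apply L'Hôpital: lim (49*e^(-7*z - 14) - 49)/(6*z + 12), still 0/0.
After 3 applications of L'Hôpital's rule the quotient is (-343*e^(-7*z - 14))/(6); substituting z = -2 gives -343/6.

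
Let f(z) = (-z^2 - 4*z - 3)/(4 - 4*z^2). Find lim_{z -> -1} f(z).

At z = -1 both the top and bottom vanish — a removable singularity. Factoring out (z + 1) from each leaves (-z - 3)/(4 - 4*z), which at z = -1 equals -1/4.

-1/4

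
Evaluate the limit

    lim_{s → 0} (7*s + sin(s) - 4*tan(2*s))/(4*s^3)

-65/24

Substitution gives 0/0 (the numerator vanishes to order 3).
Expand each term to order s^3: the coefficient of s^3 in -4·tan(2s) is -32/3 and in sin(s) is -1/6.
Lower-order terms cancel with the polynomial part, so the numerator is (-65/6)·s^3 + o(s^3), and the limit is (-65/6)/(4) = -65/24.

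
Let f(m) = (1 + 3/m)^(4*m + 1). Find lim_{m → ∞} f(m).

The base → 1 and the exponent → ∞: a 1^∞ form.
Take logarithms: (4m + 1)·ln(1 + 3/m). Since ln(1+u) ~ u for small u, this behaves like (4m)·(3/m) → 12.
So the limit is e^(12).

e^(12)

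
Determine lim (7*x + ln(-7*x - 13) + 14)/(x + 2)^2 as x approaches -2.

-49/2

Direct substitution gives 0/0.
Apply L'Hôpital: lim (7 - 7/(-7*x - 13))/(2*x + 4), still 0/0.
After 2 applications of L'Hôpital's rule the quotient is (-49/(-7*x - 13)^2)/(2); substituting x = -2 gives -49/2.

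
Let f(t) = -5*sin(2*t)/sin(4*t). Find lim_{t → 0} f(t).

Substitution gives 0/0.
Divide numerator and denominator by t: sin(2t)/t → 2 and sin(4t)/t → 4, so the limit is -5·2/4 = -5/2.

-5/2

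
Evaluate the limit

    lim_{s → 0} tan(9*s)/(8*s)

9/8

Substitution gives 0/0.
Since tan(u)/u → 1 as u → 0, tan(9s)/(9s) → 1 and the limit is 9/8.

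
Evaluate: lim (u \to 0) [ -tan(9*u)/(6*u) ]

-3/2

Substitution gives 0/0.
Since tan(θ)/θ → 1 as θ → 0, tan(9u)/(9u) → 1 and the limit is 9/(-6) = -3/2.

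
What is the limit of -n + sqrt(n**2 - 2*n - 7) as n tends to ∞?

This has the form ∞ − ∞. Multiply and divide by the conjugate √(n^2 - 2*n - 7) + n.
That gives (-2n - 7) / (√(n^2 - 2*n - 7) + n).
Divide numerator and denominator by n: the limit is -2/(2·1) = -1.

-1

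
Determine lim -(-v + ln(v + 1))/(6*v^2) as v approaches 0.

Direct substitution gives 0/0.
Apply L'Hôpital: lim (-1 + 1/(v + 1))/(-12*v), still 0/0.
After 2 applications of L'Hôpital's rule the quotient is (-1/(v + 1)^2)/(-12); substituting v = 0 gives 1/12.

1/12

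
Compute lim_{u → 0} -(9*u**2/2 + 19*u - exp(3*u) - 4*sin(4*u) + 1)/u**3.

-229/6

Substitution gives 0/0; apply L'Hôpital's rule 3 times.
After differentiating numerator and denominator 3 times the quotient is (-27*e^(3*u) + 256*cos(4*u))/(-6); at u = 0 this is -229/6.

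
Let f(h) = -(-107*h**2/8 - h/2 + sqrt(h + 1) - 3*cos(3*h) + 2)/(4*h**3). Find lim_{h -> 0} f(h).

-1/64

Substitution gives 0/0 (the numerator vanishes to order 3).
Expand each term to order h^3: the coefficient of h^3 in √(1 + h) is 1/16 and in -3·cos(3h) is 0.
Lower-order terms cancel with the polynomial part, so the numerator is (1/16)·h^3 + o(h^3), and the limit is (1/16)/(-4) = -1/64.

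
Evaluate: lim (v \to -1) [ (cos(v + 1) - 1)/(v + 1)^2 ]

-1/2

Direct substitution gives 0/0.
Apply L'Hôpital: lim (-sin(v + 1))/(2*v + 2), still 0/0.
After 2 applications of L'Hôpital's rule the quotient is (-cos(v + 1))/(2); substituting v = -1 gives -1/2.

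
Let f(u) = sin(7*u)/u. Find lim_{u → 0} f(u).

7

Substitution gives 0/0.
Write it as (7)·sin(7u)/(7u); since sin(θ)/θ → 1, the limit is 7.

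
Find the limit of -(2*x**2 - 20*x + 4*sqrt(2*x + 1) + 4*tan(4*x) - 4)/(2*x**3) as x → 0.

Substitution gives 0/0 (the numerator vanishes to order 3).
Expand each term to order x^3: the coefficient of x^3 in 4·√(1 + 2x) is 2 and in 4·tan(4x) is 256/3.
Lower-order terms cancel with the polynomial part, so the numerator is (262/3)·x^3 + o(x^3), and the limit is (262/3)/(-2) = -131/3.

-131/3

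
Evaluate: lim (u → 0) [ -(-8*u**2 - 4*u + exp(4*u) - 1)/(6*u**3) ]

Direct substitution gives 0/0.
Apply L'Hôpital: lim (-16*u + 4*e^(4*u) - 4)/(-18*u^2), still 0/0.
Apply L'Hôpital: lim (16*e^(4*u) - 16)/(-36*u), still 0/0.
After 3 applications of L'Hôpital's rule the quotient is (64*e^(4*u))/(-36); substituting u = 0 gives -16/9.

-16/9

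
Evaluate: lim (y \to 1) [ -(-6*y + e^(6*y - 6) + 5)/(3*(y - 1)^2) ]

-6

Direct substitution gives 0/0.
Apply L'Hôpital: lim (6*e^(6*y - 6) - 6)/(6 - 6*y), still 0/0.
After 2 applications of L'Hôpital's rule the quotient is (36*e^(6*y - 6))/(-6); substituting y = 1 gives -6.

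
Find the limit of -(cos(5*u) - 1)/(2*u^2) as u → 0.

25/4

Direct substitution gives 0/0.
Apply L'Hôpital: lim (-5*sin(5*u))/(-4*u), still 0/0.
After 2 applications of L'Hôpital's rule the quotient is (-25*cos(5*u))/(-4); substituting u = 0 gives 25/4.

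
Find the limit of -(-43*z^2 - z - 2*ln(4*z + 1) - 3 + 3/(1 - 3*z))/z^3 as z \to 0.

Substitution gives 0/0 (the numerator vanishes to order 3).
Expand each term to order z^3: the coefficient of z^3 in 3·1/(1 - 3z) is 81 and in -2·ln(1 + 4z) is -128/3.
Lower-order terms cancel with the polynomial part, so the numerator is (115/3)·z^3 + o(z^3), and the limit is (115/3)/(-1) = -115/3.

-115/3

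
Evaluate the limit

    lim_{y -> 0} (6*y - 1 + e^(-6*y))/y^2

18

Direct substitution gives 0/0.
Apply L'Hôpital: lim (6 - 6*e^(-6*y))/(2*y), still 0/0.
After 2 applications of L'Hôpital's rule the quotient is (36*e^(-6*y))/(2); substituting y = 0 gives 18.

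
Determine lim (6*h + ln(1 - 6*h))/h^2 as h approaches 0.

Direct substitution gives 0/0.
Apply L'Hôpital: lim (6 - 6/(1 - 6*h))/(2*h), still 0/0.
After 2 applications of L'Hôpital's rule the quotient is (-36/(1 - 6*h)^2)/(2); substituting h = 0 gives -18.

-18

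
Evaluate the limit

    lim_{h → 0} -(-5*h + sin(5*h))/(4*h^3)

Direct substitution gives 0/0.
Apply L'Hôpital: lim (5*cos(5*h) - 5)/(-12*h^2), still 0/0.
Apply L'Hôpital: lim (-25*sin(5*h))/(-24*h), still 0/0.
After 3 applications of L'Hôpital's rule the quotient is (-125*cos(5*h))/(-24); substituting h = 0 gives 125/24.

125/24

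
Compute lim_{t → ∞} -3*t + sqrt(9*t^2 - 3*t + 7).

This has the form ∞ − ∞. Multiply and divide by the conjugate √(9*t^2 - 3*t + 7) + 3t.
That gives (-3t + 7) / (√(9*t^2 - 3*t + 7) + 3t).
Divide numerator and denominator by t: the limit is -3/(2·3) = -1/2.

-1/2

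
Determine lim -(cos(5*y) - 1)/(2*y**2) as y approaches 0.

25/4

Direct substitution gives 0/0.
Apply L'Hôpital: lim (-5*sin(5*y))/(-4*y), still 0/0.
After 2 applications of L'Hôpital's rule the quotient is (-25*cos(5*y))/(-4); substituting y = 0 gives 25/4.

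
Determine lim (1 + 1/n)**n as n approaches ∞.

e

The base → 1 and the exponent → ∞: a 1^∞ form.
Take logarithms: (n)·ln(1 + 1/n). Since ln(1+u) ~ u for small u, this behaves like (n)·(1/n) → 1.
So the limit is e^(1).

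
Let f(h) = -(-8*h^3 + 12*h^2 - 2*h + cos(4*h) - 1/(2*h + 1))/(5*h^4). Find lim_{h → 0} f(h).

Substitution gives 0/0; apply L'Hôpital's rule 4 times.
After differentiating numerator and denominator 4 times the quotient is (256*cos(4*h) - 384/(2*h + 1)^5)/(-120); at h = 0 this is 16/15.

16/15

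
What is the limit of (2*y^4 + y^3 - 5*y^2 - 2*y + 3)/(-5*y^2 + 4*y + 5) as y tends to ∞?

-∞

The numerator has higher degree (4 > 2); the quotient behaves like (2/(-5))·y^2 for large |y|.
As y → +∞ this diverges to -∞.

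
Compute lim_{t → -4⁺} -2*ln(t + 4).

∞

As t → -4⁺, t + 4 → 0⁺ and ln(t + 4) → −∞.
Multiplying by -2 gives ∞.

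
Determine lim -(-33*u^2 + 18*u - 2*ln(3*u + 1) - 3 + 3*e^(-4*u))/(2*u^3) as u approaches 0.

25

Substitution gives 0/0; apply L'Hôpital's rule 3 times.
After differentiating numerator and denominator 3 times the quotient is (-192*e^(-4*u) - 108/(3*u + 1)^3)/(-12); at u = 0 this is 25.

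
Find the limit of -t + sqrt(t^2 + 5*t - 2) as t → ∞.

An ∞ − ∞ form. Rationalising with the conjugate, the difference becomes (5t - 2) / (√(t^2 + 5*t - 2) + t).
For large t the denominator behaves like 2·t, so the quotient tends to 5/2 = 5/2.

5/2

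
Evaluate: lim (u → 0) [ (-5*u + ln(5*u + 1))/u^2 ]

Direct substitution gives 0/0.
Apply L'Hôpital: lim (-5 + 5/(5*u + 1))/(2*u), still 0/0.
After 2 applications of L'Hôpital's rule the quotient is (-25/(5*u + 1)^2)/(2); substituting u = 0 gives -25/2.

-25/2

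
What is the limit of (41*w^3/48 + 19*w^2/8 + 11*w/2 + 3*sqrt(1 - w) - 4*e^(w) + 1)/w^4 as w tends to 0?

Substitution gives 0/0 (the numerator vanishes to order 4).
Expand each term to order w^4: the coefficient of w^4 in 3·√(1 - w) is -15/128 and in -4·e^(w) is -1/6.
Lower-order terms cancel with the polynomial part, so the numerator is (-109/384)·w^4 + o(w^4), and the limit is (-109/384)/(1) = -109/384.

-109/384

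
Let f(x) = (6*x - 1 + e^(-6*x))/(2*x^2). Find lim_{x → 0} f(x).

Direct substitution gives 0/0.
Apply L'Hôpital: lim (6 - 6*e^(-6*x))/(4*x), still 0/0.
After 2 applications of L'Hôpital's rule the quotient is (36*e^(-6*x))/(4); substituting x = 0 gives 9.

9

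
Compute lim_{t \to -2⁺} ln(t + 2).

As t → -2⁺, t + 2 → 0⁺ and ln(t + 2) → −∞.
Multiplying by 1 gives -∞.

-∞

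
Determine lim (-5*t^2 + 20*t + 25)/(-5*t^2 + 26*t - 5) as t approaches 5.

5/4

At t = 5 both the top and bottom vanish — a removable singularity. Factoring out (t - 5) from each leaves (-5*t - 5)/(1 - 5*t), which at t = 5 equals 5/4.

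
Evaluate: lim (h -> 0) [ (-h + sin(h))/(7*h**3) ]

Direct substitution gives 0/0.
Apply L'Hôpital: lim (cos(h) - 1)/(21*h^2), still 0/0.
Apply L'Hôpital: lim (-sin(h))/(42*h), still 0/0.
After 3 applications of L'Hôpital's rule the quotient is (-cos(h))/(42); substituting h = 0 gives -1/42.

-1/42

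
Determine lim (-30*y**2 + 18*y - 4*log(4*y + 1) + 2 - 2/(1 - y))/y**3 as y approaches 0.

-262/3

Substitution gives 0/0; apply L'Hôpital's rule 3 times.
After differentiating numerator and denominator 3 times the quotient is (-512/(4*y + 1)^3 - 12/(y - 1)^4)/(6); at y = 0 this is -262/3.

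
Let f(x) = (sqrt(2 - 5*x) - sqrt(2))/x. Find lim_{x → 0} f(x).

-5*√(2)/4

Substitution gives 0/0. Multiply numerator and denominator by the conjugate √(2 - 5x) + √2.
The numerator becomes (2 - 5x) − 2 = -5x, so the expression simplifies to -5/(√(2 - 5x) + √2).
Letting x → 0 gives -5/(2√2) = -5*√(2)/4.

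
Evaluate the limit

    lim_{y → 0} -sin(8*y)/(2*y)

-4

Substitution gives 0/0.
Write it as (8/(-2))·sin(8y)/(8y); since sin(u)/u → 1, the limit is -4.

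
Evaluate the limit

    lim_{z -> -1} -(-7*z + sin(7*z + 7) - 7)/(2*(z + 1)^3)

Direct substitution gives 0/0.
Apply L'Hôpital: lim (7*cos(7*z + 7) - 7)/(-6*(z + 1)^2), still 0/0.
Apply L'Hôpital: lim (-49*sin(7*z + 7))/(-12*z - 12), still 0/0.
After 3 applications of L'Hôpital's rule the quotient is (-343*cos(7*z + 7))/(-12); substituting z = -1 gives 343/12.

343/12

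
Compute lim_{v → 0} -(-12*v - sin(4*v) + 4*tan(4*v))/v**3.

-96

Substitution gives 0/0; apply L'Hôpital's rule 3 times.
After differentiating numerator and denominator 3 times the quotient is (64*cos(4*v) + 1536*tan(4*v)^4 + 2048*tan(4*v)^2 + 512)/(-6); at v = 0 this is -96.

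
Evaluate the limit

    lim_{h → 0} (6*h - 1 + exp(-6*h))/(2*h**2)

9

Direct substitution gives 0/0.
Apply L'Hôpital: lim (6 - 6*e^(-6*h))/(4*h), still 0/0.
After 2 applications of L'Hôpital's rule the quotient is (36*e^(-6*h))/(4); substituting h = 0 gives 9.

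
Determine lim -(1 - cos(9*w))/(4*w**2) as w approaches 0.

Substitution gives 0/0.
Use (1 − cos u)/u² → 1/2 with u = 9w: the limit is 9²/(2·(-4)) = -81/8.

-81/8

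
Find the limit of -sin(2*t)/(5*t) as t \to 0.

Substitution gives 0/0.
Write it as (2/(-5))·sin(2t)/(2t); since sin(u)/u → 1, the limit is -2/5.

-2/5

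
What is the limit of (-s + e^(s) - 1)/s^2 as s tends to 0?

1/2

Direct substitution gives 0/0.
Apply L'Hôpital: lim (e^(s) - 1)/(2*s), still 0/0.
After 2 applications of L'Hôpital's rule the quotient is (e^(s))/(2); substituting s = 0 gives 1/2.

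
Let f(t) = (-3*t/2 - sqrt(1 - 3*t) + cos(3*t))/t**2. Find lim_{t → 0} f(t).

Substitution gives 0/0 (the numerator vanishes to order 2).
Expand each term to order t^2: the coefficient of t^2 in −√(1 - 3t) is 9/8 and in cos(3t) is -9/2.
Lower-order terms cancel with the polynomial part, so the numerator is (-27/8)·t^2 + o(t^2), and the limit is (-27/8)/(1) = -27/8.

-27/8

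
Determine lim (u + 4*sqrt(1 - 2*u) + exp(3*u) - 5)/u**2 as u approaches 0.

Substitution gives 0/0 (the numerator vanishes to order 2).
Expand each term to order u^2: the coefficient of u^2 in 4·√(1 - 2u) is -2 and in e^(3u) is 9/2.
Lower-order terms cancel with the polynomial part, so the numerator is (5/2)·u^2 + o(u^2), and the limit is (5/2)/(1) = 5/2.

5/2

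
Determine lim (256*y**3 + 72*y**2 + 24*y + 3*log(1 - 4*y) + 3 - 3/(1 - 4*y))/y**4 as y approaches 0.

-960

Substitution gives 0/0 (the numerator vanishes to order 4).
Expand each term to order y^4: the coefficient of y^4 in 3·ln(1 - 4y) is -192 and in -3·1/(1 - 4y) is -768.
Lower-order terms cancel with the polynomial part, so the numerator is (-960)·y^4 + o(y^4), and the limit is (-960)/(1) = -960.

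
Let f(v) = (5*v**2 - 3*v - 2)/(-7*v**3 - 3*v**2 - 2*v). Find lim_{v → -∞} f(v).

0

The denominator has degree 3 and the numerator degree 2. Dividing numerator and denominator by v^3 sends every term to 0 except the leading denominator term, so the limit is 0.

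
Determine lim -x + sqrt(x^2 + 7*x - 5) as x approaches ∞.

This has the form ∞ − ∞. Multiply and divide by the conjugate √(x^2 + 7*x - 5) + x.
That gives (7x - 5) / (√(x^2 + 7*x - 5) + x).
Divide numerator and denominator by x: the limit is 7/(2·1) = 7/2.

7/2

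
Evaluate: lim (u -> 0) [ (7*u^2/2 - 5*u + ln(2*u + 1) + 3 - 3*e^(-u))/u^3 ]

Substitution gives 0/0; apply L'Hôpital's rule 3 times.
After differentiating numerator and denominator 3 times the quotient is (3*e^(-u) + 16/(2*u + 1)^3)/(6); at u = 0 this is 19/6.

19/6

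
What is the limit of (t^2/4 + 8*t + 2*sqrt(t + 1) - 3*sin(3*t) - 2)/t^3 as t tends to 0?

109/8

Substitution gives 0/0 (the numerator vanishes to order 3).
Expand each term to order t^3: the coefficient of t^3 in -3·sin(3t) is 27/2 and in 2·√(1 + t) is 1/8.
Lower-order terms cancel with the polynomial part, so the numerator is (109/8)·t^3 + o(t^3), and the limit is (109/8)/(1) = 109/8.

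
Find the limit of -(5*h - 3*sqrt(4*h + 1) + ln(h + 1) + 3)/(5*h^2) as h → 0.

-11/10

Substitution gives 0/0 (the numerator vanishes to order 2).
Expand each term to order h^2: the coefficient of h^2 in ln(1 + h) is -1/2 and in -3·√(1 + 4h) is 6.
Lower-order terms cancel with the polynomial part, so the numerator is (11/2)·h^2 + o(h^2), and the limit is (11/2)/(-5) = -11/10.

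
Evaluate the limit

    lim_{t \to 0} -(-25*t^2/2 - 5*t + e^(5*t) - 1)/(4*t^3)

-125/24

Direct substitution gives 0/0.
Apply L'Hôpital: lim (-25*t + 5*e^(5*t) - 5)/(-12*t^2), still 0/0.
Apply L'Hôpital: lim (25*e^(5*t) - 25)/(-24*t), still 0/0.
After 3 applications of L'Hôpital's rule the quotient is (125*e^(5*t))/(-24); substituting t = 0 gives -125/24.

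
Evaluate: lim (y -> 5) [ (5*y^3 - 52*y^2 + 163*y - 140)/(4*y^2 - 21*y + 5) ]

At y = 5 both the top and bottom vanish — a removable singularity. Factoring out (y - 5) from each leaves (5*y^2 - 27*y + 28)/(4*y - 1), which at y = 5 equals 18/19.

18/19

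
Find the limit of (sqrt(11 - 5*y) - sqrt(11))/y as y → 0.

-5*√(11)/22

A 0/0 form; rationalise with √(11 - 5y) + √11. This collapses the numerator to -5y, leaving -5/(√(11 - 5y) + √11) → -5/(2√11) = -5*√(11)/22.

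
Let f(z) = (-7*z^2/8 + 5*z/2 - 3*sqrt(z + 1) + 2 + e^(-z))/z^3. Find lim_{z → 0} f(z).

Substitution gives 0/0; apply L'Hôpital's rule 3 times.
After differentiating numerator and denominator 3 times the quotient is (-e^(-z) - 9/(8*(z + 1)^(5/2)))/(6); at z = 0 this is -17/48.

-17/48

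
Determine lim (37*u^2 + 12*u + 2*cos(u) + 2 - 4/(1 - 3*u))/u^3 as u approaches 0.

Substitution gives 0/0; apply L'Hôpital's rule 3 times.
After differentiating numerator and denominator 3 times the quotient is (2*sin(u) - 648/(3*u - 1)^4)/(6); at u = 0 this is -108.

-108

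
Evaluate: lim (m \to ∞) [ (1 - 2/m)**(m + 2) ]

Write it as [(1 - 2/m)^m]^(1) · (1 - 2/m)^(2). The bracketed term tends to e^(-2) and the second factor to 1, so the limit is e^(-2).

e^(-2)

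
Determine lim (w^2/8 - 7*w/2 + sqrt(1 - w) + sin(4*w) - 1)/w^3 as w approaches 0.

-515/48

Substitution gives 0/0 (the numerator vanishes to order 3).
Expand each term to order w^3: the coefficient of w^3 in √(1 - w) is -1/16 and in sin(4w) is -32/3.
Lower-order terms cancel with the polynomial part, so the numerator is (-515/48)·w^3 + o(w^3), and the limit is (-515/48)/(1) = -515/48.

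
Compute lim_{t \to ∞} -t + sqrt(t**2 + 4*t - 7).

This has the form ∞ − ∞. Multiply and divide by the conjugate √(t^2 + 4*t - 7) + t.
That gives (4t - 7) / (√(t^2 + 4*t - 7) + t).
Divide numerator and denominator by t: the limit is 4/(2·1) = 2.

2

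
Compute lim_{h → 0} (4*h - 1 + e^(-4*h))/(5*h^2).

Direct substitution gives 0/0.
Apply L'Hôpital: lim (4 - 4*e^(-4*h))/(10*h), still 0/0.
After 2 applications of L'Hôpital's rule the quotient is (16*e^(-4*h))/(10); substituting h = 0 gives 8/5.

8/5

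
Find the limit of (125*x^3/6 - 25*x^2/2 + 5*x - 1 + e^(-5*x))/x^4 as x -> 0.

Direct substitution gives 0/0.
Apply L'Hôpital: lim (125*x^2/2 - 25*x + 5 - 5*e^(-5*x))/(4*x^3), still 0/0.
Apply L'Hôpital: lim (125*x - 25 + 25*e^(-5*x))/(12*x^2), still 0/0.
Apply L'Hôpital: lim (125 - 125*e^(-5*x))/(24*x), still 0/0.
After 4 applications of L'Hôpital's rule the quotient is (625*e^(-5*x))/(24); substituting x = 0 gives 625/24.

625/24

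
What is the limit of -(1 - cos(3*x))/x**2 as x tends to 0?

-9/2

Substitution gives 0/0.
Use (1 − cos u)/u² → 1/2 with u = 3x: the limit is 3²/(2·(-1)) = -9/2.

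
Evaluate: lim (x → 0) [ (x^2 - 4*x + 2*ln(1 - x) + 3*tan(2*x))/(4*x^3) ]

11/6

Substitution gives 0/0 (the numerator vanishes to order 3).
Expand each term to order x^3: the coefficient of x^3 in 2·ln(1 - x) is -2/3 and in 3·tan(2x) is 8.
Lower-order terms cancel with the polynomial part, so the numerator is (22/3)·x^3 + o(x^3), and the limit is (22/3)/(4) = 11/6.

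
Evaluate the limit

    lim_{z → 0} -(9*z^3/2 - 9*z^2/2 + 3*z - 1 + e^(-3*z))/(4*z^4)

Direct substitution gives 0/0.
Apply L'Hôpital: lim (27*z^2/2 - 9*z + 3 - 3*e^(-3*z))/(-16*z^3), still 0/0.
Apply L'Hôpital: lim (27*z - 9 + 9*e^(-3*z))/(-48*z^2), still 0/0.
Apply L'Hôpital: lim (27 - 27*e^(-3*z))/(-96*z), still 0/0.
After 4 applications of L'Hôpital's rule the quotient is (81*e^(-3*z))/(-96); substituting z = 0 gives -27/32.

-27/32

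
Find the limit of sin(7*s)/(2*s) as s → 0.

Substitution gives 0/0.
Write it as (7/2)·sin(7s)/(7s); since sin(u)/u → 1, the limit is 7/2.

7/2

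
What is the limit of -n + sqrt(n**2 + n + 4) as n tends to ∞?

An ∞ − ∞ form. Rationalising with the conjugate, the difference becomes (n + 4) / (√(n^2 + n + 4) + n).
For large n the denominator behaves like 2·n, so the quotient tends to 1/2 = 1/2.

1/2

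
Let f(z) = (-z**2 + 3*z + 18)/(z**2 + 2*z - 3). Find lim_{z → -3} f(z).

At z = -3 both the top and bottom vanish — a removable singularity. Factoring out (z + 3) from each leaves (6 - z)/(z - 1), which at z = -3 equals -9/4.

-9/4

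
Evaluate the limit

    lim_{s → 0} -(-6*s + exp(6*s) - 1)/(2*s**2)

-9

Direct substitution gives 0/0.
Apply L'Hôpital: lim (6*e^(6*s) - 6)/(-4*s), still 0/0.
After 2 applications of L'Hôpital's rule the quotient is (36*e^(6*s))/(-4); substituting s = 0 gives -9.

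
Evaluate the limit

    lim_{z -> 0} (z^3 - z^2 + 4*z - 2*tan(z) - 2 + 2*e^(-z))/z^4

Substitution gives 0/0 (the numerator vanishes to order 4).
Expand each term to order z^4: the coefficient of z^4 in -2·tan(z) is 0 and in 2·e^(-z) is 1/12.
Lower-order terms cancel with the polynomial part, so the numerator is (1/12)·z^4 + o(z^4), and the limit is (1/12)/(1) = 1/12.

1/12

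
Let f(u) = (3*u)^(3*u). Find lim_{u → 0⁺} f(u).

1

Base → 0⁺ and exponent → 0⁺: a 0^0 form.
Take logs: 3u·ln(3u). This is 0·(−∞); rewriting as ln(3u)/(1/(3u)) and applying L'Hôpital gives 0.
Hence the limit is e^0 = 1.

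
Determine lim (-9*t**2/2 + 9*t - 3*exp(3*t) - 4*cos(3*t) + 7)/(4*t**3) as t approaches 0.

-27/8

Substitution gives 0/0 (the numerator vanishes to order 3).
Expand each term to order t^3: the coefficient of t^3 in -3·e^(3t) is -27/2 and in -4·cos(3t) is 0.
Lower-order terms cancel with the polynomial part, so the numerator is (-27/2)·t^3 + o(t^3), and the limit is (-27/2)/(4) = -27/8.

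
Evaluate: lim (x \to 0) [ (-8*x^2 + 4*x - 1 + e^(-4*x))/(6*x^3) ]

Direct substitution gives 0/0.
Apply L'Hôpital: lim (-16*x + 4 - 4*e^(-4*x))/(18*x^2), still 0/0.
Apply L'Hôpital: lim (-16 + 16*e^(-4*x))/(36*x), still 0/0.
After 3 applications of L'Hôpital's rule the quotient is (-64*e^(-4*x))/(36); substituting x = 0 gives -16/9.

-16/9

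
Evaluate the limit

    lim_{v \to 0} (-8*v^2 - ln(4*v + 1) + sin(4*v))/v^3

-32

Substitution gives 0/0; apply L'Hôpital's rule 3 times.
After differentiating numerator and denominator 3 times the quotient is (-64*cos(4*v) - 128/(4*v + 1)^3)/(6); at v = 0 this is -32.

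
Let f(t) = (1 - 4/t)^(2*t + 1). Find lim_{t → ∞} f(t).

The base → 1 and the exponent → ∞: a 1^∞ form.
Take logarithms: (2t + 1)·ln(1 - 4/t). Since ln(1+u) ~ u for small u, this behaves like (2t)·(-4/t) → -8.
So the limit is e^(-8).

e^(-8)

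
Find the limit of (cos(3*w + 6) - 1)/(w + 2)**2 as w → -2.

Direct substitution gives 0/0.
Apply L'Hôpital: lim (-3*sin(3*w + 6))/(2*w + 4), still 0/0.
After 2 applications of L'Hôpital's rule the quotient is (-9*cos(3*w + 6))/(2); substituting w = -2 gives -9/2.

-9/2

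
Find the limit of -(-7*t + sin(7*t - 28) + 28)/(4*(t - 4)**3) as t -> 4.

Direct substitution gives 0/0.
Apply L'Hôpital: lim (7*cos(7*t - 28) - 7)/(-12*(t - 4)^2), still 0/0.
Apply L'Hôpital: lim (-49*sin(7*t - 28))/(96 - 24*t), still 0/0.
After 3 applications of L'Hôpital's rule the quotient is (-343*cos(7*t - 28))/(-24); substituting t = 4 gives 343/24.

343/24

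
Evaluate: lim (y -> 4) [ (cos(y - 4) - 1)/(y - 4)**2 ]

-1/2

Direct substitution gives 0/0.
Apply L'Hôpital: lim (-sin(y - 4))/(2*y - 8), still 0/0.
After 2 applications of L'Hôpital's rule the quotient is (-cos(y - 4))/(2); substituting y = 4 gives -1/2.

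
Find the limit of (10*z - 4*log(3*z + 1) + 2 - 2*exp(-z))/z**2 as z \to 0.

Substitution gives 0/0; apply L'Hôpital's rule 2 times.
After differentiating numerator and denominator 2 times the quotient is (-2*e^(-z) + 36/(3*z + 1)^2)/(2); at z = 0 this is 17.

17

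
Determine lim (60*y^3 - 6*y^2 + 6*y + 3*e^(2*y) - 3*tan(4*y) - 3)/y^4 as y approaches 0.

2

Substitution gives 0/0; apply L'Hôpital's rule 4 times.
After differentiating numerator and denominator 4 times the quotient is (48*e^(2*y) - 18432*tan(4*y)^5 - 30720*tan(4*y)^3 - 12288*tan(4*y))/(24); at y = 0 this is 2.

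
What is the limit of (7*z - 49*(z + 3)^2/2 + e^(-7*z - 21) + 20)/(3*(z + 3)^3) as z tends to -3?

Direct substitution gives 0/0.
Apply L'Hôpital: lim (-49*z - 7*e^(-7*z - 21) - 140)/(9*(z + 3)^2), still 0/0.
Apply L'Hôpital: lim (49*e^(-7*z - 21) - 49)/(18*z + 54), still 0/0.
After 3 applications of L'Hôpital's rule the quotient is (-343*e^(-7*z - 21))/(18); substituting z = -3 gives -343/18.

-343/18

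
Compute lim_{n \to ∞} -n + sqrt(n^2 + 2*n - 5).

1

This has the form ∞ − ∞. Multiply and divide by the conjugate √(n^2 + 2*n - 5) + n.
That gives (2n - 5) / (√(n^2 + 2*n - 5) + n).
Divide numerator and denominator by n: the limit is 2/(2·1) = 1.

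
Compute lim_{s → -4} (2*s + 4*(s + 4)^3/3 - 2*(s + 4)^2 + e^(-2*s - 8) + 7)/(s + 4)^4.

Direct substitution gives 0/0.
Apply L'Hôpital: lim (-4*s + 4*(s + 4)^2 - 2*e^(-2*s - 8) - 14)/(4*(s + 4)^3), still 0/0.
Apply L'Hôpital: lim (8*s + 4*e^(-2*s - 8) + 28)/(12*(s + 4)^2), still 0/0.
Apply L'Hôpital: lim (8 - 8*e^(-2*s - 8))/(24*s + 96), still 0/0.
After 4 applications of L'Hôpital's rule the quotient is (16*e^(-2*s - 8))/(24); substituting s = -4 gives 2/3.

2/3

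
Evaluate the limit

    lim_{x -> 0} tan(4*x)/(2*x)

Substitution gives 0/0.
Since tan(u)/u → 1 as u → 0, tan(4x)/(4x) → 1 and the limit is 4/2 = 2.

2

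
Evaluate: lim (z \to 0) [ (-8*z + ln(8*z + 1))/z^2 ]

Direct substitution gives 0/0.
Apply L'Hôpital: lim (-8 + 8/(8*z + 1))/(2*z), still 0/0.
After 2 applications of L'Hôpital's rule the quotient is (-64/(8*z + 1)^2)/(2); substituting z = 0 gives -32.

-32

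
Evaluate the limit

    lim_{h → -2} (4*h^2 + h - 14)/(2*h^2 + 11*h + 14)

-5

Direct substitution gives 0/0, so factor. Both numerator and denominator have (h + 2) as a factor.
After cancelling, the expression reduces to (4*h - 7)/(2*h + 7).
Substituting h = -2 gives -5.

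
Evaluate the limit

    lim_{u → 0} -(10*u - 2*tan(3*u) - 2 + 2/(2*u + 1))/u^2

Substitution gives 0/0 (the numerator vanishes to order 2).
Expand each term to order u^2: the coefficient of u^2 in 2·1/(1 + 2u) is 8 and in -2·tan(3u) is 0.
Lower-order terms cancel with the polynomial part, so the numerator is (8)·u^2 + o(u^2), and the limit is (8)/(-1) = -8.

-8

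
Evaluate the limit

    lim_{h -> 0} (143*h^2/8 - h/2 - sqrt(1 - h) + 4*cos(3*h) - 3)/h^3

Substitution gives 0/0 (the numerator vanishes to order 3).
Expand each term to order h^3: the coefficient of h^3 in −√(1 - h) is 1/16 and in 4·cos(3h) is 0.
Lower-order terms cancel with the polynomial part, so the numerator is (1/16)·h^3 + o(h^3), and the limit is (1/16)/(1) = 1/16.

1/16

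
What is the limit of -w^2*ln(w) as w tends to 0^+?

This is a 0·(−∞) form. Rewrite as -1·ln(w) / w^(−2) and apply L'Hôpital:
the derivative quotient is -1·(1/w) / (−2·w^(−3)) = (1/2)·w^2 → 0.

0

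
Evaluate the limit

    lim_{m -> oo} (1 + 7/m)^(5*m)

e^(35)

The base → 1 and the exponent → ∞: a 1^∞ form.
Take logarithms: (5m)·ln(1 + 7/m). Since ln(1+u) ~ u for small u, this behaves like (5m)·(7/m) → 35.
So the limit is e^(35).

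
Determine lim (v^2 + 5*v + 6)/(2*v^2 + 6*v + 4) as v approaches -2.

-1/2

Direct substitution gives 0/0, so factor. Both numerator and denominator have (v + 2) as a factor.
After cancelling, the expression reduces to (v + 3)/(2*v + 2).
Substituting v = -2 gives -1/2.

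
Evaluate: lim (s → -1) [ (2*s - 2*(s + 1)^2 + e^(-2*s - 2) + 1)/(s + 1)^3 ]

-4/3

Direct substitution gives 0/0.
Apply L'Hôpital: lim (-4*s - 2*e^(-2*s - 2) - 2)/(3*(s + 1)^2), still 0/0.
Apply L'Hôpital: lim (4*e^(-2*s - 2) - 4)/(6*s + 6), still 0/0.
After 3 applications of L'Hôpital's rule the quotient is (-8*e^(-2*s - 2))/(6); substituting s = -1 gives -4/3.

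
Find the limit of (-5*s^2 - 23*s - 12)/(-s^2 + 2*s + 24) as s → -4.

Since s = -4 makes numerator and denominator zero, (s + 4) divides both.
Cancelling it gives (-5*s - 3)/(6 - s); now plug in s = -4 to get 17/10.

17/10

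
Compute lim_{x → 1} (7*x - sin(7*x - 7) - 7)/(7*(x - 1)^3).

49/6

Direct substitution gives 0/0.
Apply L'Hôpital: lim (7 - 7*cos(7*x - 7))/(21*(x - 1)^2), still 0/0.
Apply L'Hôpital: lim (49*sin(7*x - 7))/(42*x - 42), still 0/0.
After 3 applications of L'Hôpital's rule the quotient is (343*cos(7*x - 7))/(42); substituting x = 1 gives 49/6.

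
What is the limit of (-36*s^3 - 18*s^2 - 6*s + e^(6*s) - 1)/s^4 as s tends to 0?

54

Direct substitution gives 0/0.
Apply L'Hôpital: lim (-108*s^2 - 36*s + 6*e^(6*s) - 6)/(4*s^3), still 0/0.
Apply L'Hôpital: lim (-216*s + 36*e^(6*s) - 36)/(12*s^2), still 0/0.
Apply L'Hôpital: lim (216*e^(6*s) - 216)/(24*s), still 0/0.
After 4 applications of L'Hôpital's rule the quotient is (1296*e^(6*s))/(24); substituting s = 0 gives 54.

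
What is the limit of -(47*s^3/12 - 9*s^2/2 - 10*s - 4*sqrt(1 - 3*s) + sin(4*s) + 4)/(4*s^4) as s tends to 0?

Substitution gives 0/0 (the numerator vanishes to order 4).
Expand each term to order s^4: the coefficient of s^4 in sin(4s) is 0 and in -4·√(1 - 3s) is 405/32.
Lower-order terms cancel with the polynomial part, so the numerator is (405/32)·s^4 + o(s^4), and the limit is (405/32)/(-4) = -405/128.

-405/128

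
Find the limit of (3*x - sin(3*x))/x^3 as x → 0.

9/2

Direct substitution gives 0/0.
Apply L'Hôpital: lim (3 - 3*cos(3*x))/(3*x^2), still 0/0.
Apply L'Hôpital: lim (9*sin(3*x))/(6*x), still 0/0.
After 3 applications of L'Hôpital's rule the quotient is (27*cos(3*x))/(6); substituting x = 0 gives 9/2.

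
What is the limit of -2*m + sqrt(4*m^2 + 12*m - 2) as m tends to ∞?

This has the form ∞ − ∞. Multiply and divide by the conjugate √(4*m^2 + 12*m - 2) + 2m.
That gives (12m - 2) / (√(4*m^2 + 12*m - 2) + 2m).
Divide numerator and denominator by m: the limit is 12/(2·2) = 3.

3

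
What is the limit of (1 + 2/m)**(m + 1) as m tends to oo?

e^(2)

Write it as [(1 + 2/m)^m]^(1) · (1 + 2/m)^(1). The bracketed term tends to e^(2) and the second factor to 1, so the limit is e^(2).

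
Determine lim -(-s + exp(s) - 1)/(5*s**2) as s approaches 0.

-1/10

Direct substitution gives 0/0.
Apply L'Hôpital: lim (e^(s) - 1)/(-10*s), still 0/0.
After 2 applications of L'Hôpital's rule the quotient is (e^(s))/(-10); substituting s = 0 gives -1/10.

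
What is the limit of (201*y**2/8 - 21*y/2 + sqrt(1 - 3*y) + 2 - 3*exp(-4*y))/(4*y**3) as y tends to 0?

Substitution gives 0/0; apply L'Hôpital's rule 3 times.
After differentiating numerator and denominator 3 times the quotient is (192*e^(-4*y) - 81/(8*(1 - 3*y)^(5/2)))/(24); at y = 0 this is 485/64.

485/64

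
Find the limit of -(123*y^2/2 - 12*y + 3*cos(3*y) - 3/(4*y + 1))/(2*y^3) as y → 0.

-96

Substitution gives 0/0 (the numerator vanishes to order 3).
Expand each term to order y^3: the coefficient of y^3 in 3·cos(3y) is 0 and in -3·1/(1 + 4y) is 192.
Lower-order terms cancel with the polynomial part, so the numerator is (192)·y^3 + o(y^3), and the limit is (192)/(-2) = -96.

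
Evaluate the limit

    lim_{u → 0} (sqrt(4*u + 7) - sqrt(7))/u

2*√(7)/7

Substitution gives 0/0. Multiply numerator and denominator by the conjugate √(7 + 4u) + √7.
The numerator becomes (7 + 4u) − 7 = 4u, so the expression simplifies to 4/(√(7 + 4u) + √7).
Letting u → 0 gives 4/(2√7) = 2*√(7)/7.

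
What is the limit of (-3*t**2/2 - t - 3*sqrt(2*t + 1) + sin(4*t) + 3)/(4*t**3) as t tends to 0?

Substitution gives 0/0 (the numerator vanishes to order 3).
Expand each term to order t^3: the coefficient of t^3 in -3·√(1 + 2t) is -3/2 and in sin(4t) is -32/3.
Lower-order terms cancel with the polynomial part, so the numerator is (-73/6)·t^3 + o(t^3), and the limit is (-73/6)/(4) = -73/24.

-73/24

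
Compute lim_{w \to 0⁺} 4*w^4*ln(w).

0

This is a 0·(−∞) form. Rewrite as 4·ln(w) / w^(−4) and apply L'Hôpital:
the derivative quotient is 4·(1/w) / (−4·w^(−5)) = (-4/4)·w^4 → 0.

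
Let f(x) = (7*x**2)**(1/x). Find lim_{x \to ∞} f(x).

1

Base → ∞ and exponent → 0: an ∞^0 form.
Take logs: (1/x)·ln(7·x^2) = (ln 7 + 2·ln x)/x → 0.
So the limit is e^0 = 1.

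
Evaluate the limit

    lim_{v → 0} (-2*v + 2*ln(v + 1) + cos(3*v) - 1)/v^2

Substitution gives 0/0 (the numerator vanishes to order 2).
Expand each term to order v^2: the coefficient of v^2 in cos(3v) is -9/2 and in 2·ln(1 + v) is -1.
Lower-order terms cancel with the polynomial part, so the numerator is (-11/2)·v^2 + o(v^2), and the limit is (-11/2)/(1) = -11/2.

-11/2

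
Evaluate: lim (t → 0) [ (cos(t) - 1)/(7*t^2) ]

-1/14

Direct substitution gives 0/0.
Apply L'Hôpital: lim (-sin(t))/(14*t), still 0/0.
After 2 applications of L'Hôpital's rule the quotient is (-cos(t))/(14); substituting t = 0 gives -1/14.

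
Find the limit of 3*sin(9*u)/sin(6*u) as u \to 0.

9/2

Substitution gives 0/0.
Divide numerator and denominator by u: sin(9u)/u → 9 and sin(6u)/u → 6, so the limit is 3·9/6 = 9/2.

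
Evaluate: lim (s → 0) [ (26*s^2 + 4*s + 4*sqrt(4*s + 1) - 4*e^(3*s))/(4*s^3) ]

-1/2

Substitution gives 0/0; apply L'Hôpital's rule 3 times.
After differentiating numerator and denominator 3 times the quotient is (-108*e^(3*s) + 96/(4*s + 1)^(5/2))/(24); at s = 0 this is -1/2.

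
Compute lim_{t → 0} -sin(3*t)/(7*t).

-3/7

Substitution gives 0/0.
Write it as (3/(-7))·sin(3t)/(3t); since sin(u)/u → 1, the limit is -3/7.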